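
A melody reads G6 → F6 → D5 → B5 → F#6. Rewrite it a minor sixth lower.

G6 -> B5
F6 -> A5
D5 -> F#4
B5 -> D#5
F#6 -> A#5

B5 A5 F#4 D#5 A#5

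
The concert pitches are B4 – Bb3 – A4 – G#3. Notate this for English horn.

Written C4 sounds as F3 on the English horn, so concert pitches are written a perfect fifth up.
B4 becomes F#5
Bb3 becomes F4
A4 becomes E5
G#3 becomes D#4

F#5 F4 E5 D#4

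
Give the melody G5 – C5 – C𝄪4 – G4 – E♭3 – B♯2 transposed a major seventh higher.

G5: a seventh up reaches F, and 11 semitones makes it F#6.
A major seventh up from C5 gives B5.
C##4: a seventh up reaches B, and 11 semitones makes it B##4.
G4 up a major seventh is F#5.
A major seventh up from Eb3 gives D4.
A major seventh up from B#2 gives A##3.

F#6 B5 B##4 F#5 D4 A##3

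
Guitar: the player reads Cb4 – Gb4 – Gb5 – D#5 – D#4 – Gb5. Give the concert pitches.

Cb3 Gb3 Gb4 D#4 D#3 Gb4

Written C4 on the guitar sounds as C3, a perfect octave lower; apply that shift to every note.
Cb4 -> Cb3
Gb4 -> Gb3
Gb5 -> Gb4
D#5 -> D#4
D#4 -> D#3
Gb5 -> Gb4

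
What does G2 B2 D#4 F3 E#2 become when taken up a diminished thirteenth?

G2 -> Ebb4
B2 -> Gb4
D#4 -> Bb5
F3 -> Dbb5
E#2 -> C4

Ebb4 Gb4 Bb5 Dbb5 C4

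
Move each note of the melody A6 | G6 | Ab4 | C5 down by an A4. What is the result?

A6: a fourth down reaches E, and 6 semitones makes it Eb6.
G6: a fourth down reaches D, and 6 semitones makes it Db6.
An augmented fourth down from Ab4 gives Ebb4.
C5: a fourth down reaches G, and 6 semitones makes it Gb4.

Eb6 Db6 Ebb4 Gb4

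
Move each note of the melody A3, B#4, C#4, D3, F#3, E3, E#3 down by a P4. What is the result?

E3 F##4 G#3 A2 C#3 B2 B#2

A3 → E3
B#4 → F##4
C#4 → G#3
D3 → A2
F#3 → C#3
E3 → B2
E#3 → B#2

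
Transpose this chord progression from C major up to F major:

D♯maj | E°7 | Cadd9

C major up to F major is a perfect fourth; each chord root moves by that interval while the quality stays the same.
D♯maj: root D♯ up a perfect fourth → G#, giving G#maj.
E°7: root E up a perfect fourth → A, giving A°7.
Cadd9: root C up a perfect fourth → F, giving Fadd9.

G#maj A°7 Fadd9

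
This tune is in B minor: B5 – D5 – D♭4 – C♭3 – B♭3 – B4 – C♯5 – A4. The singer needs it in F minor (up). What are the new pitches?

F6 Ab5 Abb4 Gbb3 Fb4 F5 G5 Eb5

B minor to F minor up is a diminished fifth, so every note moves up by that interval.
B5 → F6
D5 → Ab5
Db4 → Abb4
Cb3 → Gbb3
Bb3 → Fb4
B4 → F5
C#5 → G5
A4 → Eb5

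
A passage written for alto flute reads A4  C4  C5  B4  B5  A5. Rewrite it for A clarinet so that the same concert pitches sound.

First find concert pitch: the alto flute sounds a perfect fourth below written, so A4 C4 C5 B4 B5 A5 sounds E4 G3 G4 F#4 F#5 E5.
Then write for A clarinet: it sounds a minor third below written, so the part must be a minor third above concert.
E4 → G4
G3 → Bb3
G4 → Bb4
F#4 → A4
F#5 → A5
E5 → G5

G4 Bb3 Bb4 A4 A5 G5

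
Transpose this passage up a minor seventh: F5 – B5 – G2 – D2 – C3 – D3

Eb6 A6 F3 C3 Bb3 C4

F5: a seventh up reaches E, and 10 semitones makes it Eb6.
A minor seventh up from B5 gives A6.
G2: a seventh up reaches F, and 10 semitones makes it F3.
D2 up a minor seventh is C3.
C3: a seventh up reaches B, and 10 semitones makes it Bb3.
D3: a seventh up reaches C, and 10 semitones makes it C4.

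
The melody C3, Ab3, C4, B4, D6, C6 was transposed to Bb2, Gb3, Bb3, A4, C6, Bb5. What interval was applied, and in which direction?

Take the first pair: C3 → Bb2. C to B spans 2 letter names, so the interval is some kind of second.
Bb2 to C3 is 2 semitones, which makes it a major second; the second version is lower, so the direction is down.
Checking another pair — C6 → Bb5 — gives the same interval.

down a major second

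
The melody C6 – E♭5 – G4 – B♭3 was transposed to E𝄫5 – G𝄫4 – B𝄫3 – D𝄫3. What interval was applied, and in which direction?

Take the first pair: C6 → Ebb5. C to E spans 6 letter names, so the interval is some kind of sixth.
Ebb5 to C6 is 10 semitones, which makes it an augmented sixth; the second version is lower, so the direction is down.
Checking another pair — Bb3 → Dbb3 — gives the same interval.

down an augmented sixth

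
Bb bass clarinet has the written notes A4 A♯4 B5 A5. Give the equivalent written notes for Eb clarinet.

E3 E#3 F#4 E4

First find concert pitch: the Bb bass clarinet sounds a major ninth below written, so A4 A♯4 B5 A5 sounds G3 G#3 A4 G4.
Then write for Eb clarinet: it sounds a minor third above written, so the part must be a minor third below concert.
G3 → E3
G#3 → E#3
A4 → F#4
G4 → E4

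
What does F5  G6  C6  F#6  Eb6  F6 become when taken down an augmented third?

Dbb5 Ebb6 Abb5 Db6 Cbb6 Dbb6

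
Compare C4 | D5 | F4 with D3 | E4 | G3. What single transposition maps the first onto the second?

down a minor seventh

Take the first pair: C4 → D3. C to D spans 7 letter names, so the interval is some kind of seventh.
D3 to C4 is 10 semitones, which makes it a minor seventh; the second version is lower, so the direction is down.
Checking another pair — F4 → G3 — gives the same interval.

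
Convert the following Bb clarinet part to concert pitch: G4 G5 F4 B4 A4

Written C4 on the Bb clarinet sounds as Bb3, a major second lower; apply that shift to every note.
G4 to F4
G5 to F5
F4 to Eb4
B4 to A4
A4 to G4

F4 F5 Eb4 A4 G4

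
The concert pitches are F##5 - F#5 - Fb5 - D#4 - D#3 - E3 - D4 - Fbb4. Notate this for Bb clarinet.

The Bb clarinet sounds a major second below written, so the written part must be a major second above concert — transpose each note up.
F##5 to G##5
F#5 to G#5
Fb5 to Gb5
D#4 to E#4
D#3 to E#3
E3 to F#3
D4 to E4
Fbb4 to Gbb4

G##5 G#5 Gb5 E#4 E#3 F#3 E4 Gbb4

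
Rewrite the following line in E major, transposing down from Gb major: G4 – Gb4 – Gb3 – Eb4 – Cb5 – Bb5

E#4 E4 E3 C#4 A4 G#5

From Gb down to E is a diminished third; apply that to each pitch.
G4 gives E#4
Gb4 gives E4
Gb3 gives E3
Eb4 gives C#4
Cb5 gives A4
Bb5 gives G#5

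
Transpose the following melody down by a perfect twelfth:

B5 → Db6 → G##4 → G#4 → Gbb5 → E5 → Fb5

E4 Gb4 C##3 C#3 Cbb4 A3 Bbb3

B5 -> E4
Db6 -> Gb4
G##4 -> C##3
G#4 -> C#3
Gbb5 -> Cbb4
E5 -> A3
Fb5 -> Bbb3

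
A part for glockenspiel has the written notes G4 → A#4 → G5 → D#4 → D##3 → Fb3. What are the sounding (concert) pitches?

G6 A#6 G7 D#6 D##5 Fb5

The glockenspiel sounds a perfect fifteenth above written, so transpose each written note up a perfect fifteenth.
G4 becomes G6
A#4 becomes A#6
G5 becomes G7
D#4 becomes D#6
D##3 becomes D##5
Fb3 becomes Fb5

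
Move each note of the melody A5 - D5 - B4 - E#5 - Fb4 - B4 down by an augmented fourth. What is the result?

Eb5 Ab4 F4 B4 Cbb4 F4

A5 → Eb5
D5 → Ab4
B4 → F4
E#5 → B4
Fb4 → Cbb4
B4 → F4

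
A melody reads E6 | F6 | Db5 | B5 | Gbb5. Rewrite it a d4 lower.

B#5 C#6 A4 F##5 Db5

E6 -> B#5
F6 -> C#6
Db5 -> A4
B5 -> F##5
Gbb5 -> Db5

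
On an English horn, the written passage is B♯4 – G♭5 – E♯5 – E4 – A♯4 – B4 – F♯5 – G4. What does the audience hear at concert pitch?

E#4 Cb5 A#4 A3 D#4 E4 B4 C4

Written C4 on the English horn sounds as F3, a perfect fifth lower; apply that shift to every note.
B#4 → E#4
Gb5 → Cb5
E#5 → A#4
E4 → A3
A#4 → D#4
B4 → E4
F#5 → B4
G4 → C4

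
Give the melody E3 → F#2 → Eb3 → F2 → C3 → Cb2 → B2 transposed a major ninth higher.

F#4 G#3 F4 G3 D4 Db3 C#4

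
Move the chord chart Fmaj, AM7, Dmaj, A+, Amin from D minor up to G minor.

Bbmaj DM7 Gmaj D+ Dmin

D minor up to G minor is a perfect fourth; each chord root moves by that interval while the quality stays the same.
Fmaj: root F up a perfect fourth → Bb, giving Bbmaj.
AM7: root A up a perfect fourth → D, giving DM7.
Dmaj: root D up a perfect fourth → G, giving Gmaj.
A+: root A up a perfect fourth → D, giving D+.
Amin: root A up a perfect fourth → D, giving Dmin.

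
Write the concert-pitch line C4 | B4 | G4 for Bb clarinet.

D4 C#5 A4

Written C4 sounds as Bb3 on the Bb clarinet, so concert pitches are written a major second up.
C4 to D4
B4 to C#5
G4 to A4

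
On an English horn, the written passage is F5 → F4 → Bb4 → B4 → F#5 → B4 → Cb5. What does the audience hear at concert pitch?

Bb4 Bb3 Eb4 E4 B4 E4 Fb4

The English horn sounds a perfect fifth below written, so transpose each written note down a perfect fifth.
F5 to Bb4
F4 to Bb3
Bb4 to Eb4
B4 to E4
F#5 to B4
B4 to E4
Cb5 to Fb4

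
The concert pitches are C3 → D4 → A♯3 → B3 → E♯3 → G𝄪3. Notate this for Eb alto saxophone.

A3 B4 F##4 G#4 C##4 E##4

Written C4 sounds as Eb3 on the Eb alto saxophone, so concert pitches are written a major sixth up.
C3 to A3
D4 to B4
A#3 to F##4
B3 to G#4
E#3 to C##4
G##3 to E##4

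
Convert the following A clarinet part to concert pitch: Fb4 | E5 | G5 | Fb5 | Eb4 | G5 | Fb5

Db4 C#5 E5 Db5 C4 E5 Db5

The A clarinet sounds a minor third below written, so transpose each written note down a minor third.
Fb4 gives Db4
E5 gives C#5
G5 gives E5
Fb5 gives Db5
Eb4 gives C4
G5 gives E5
Fb5 gives Db5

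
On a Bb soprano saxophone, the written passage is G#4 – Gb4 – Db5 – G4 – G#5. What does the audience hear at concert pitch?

The Bb soprano saxophone sounds a major second below written, so transpose each written note down a major second.
G#4 → F#4
Gb4 → Fb4
Db5 → Cb5
G4 → F4
G#5 → F#5

F#4 Fb4 Cb5 F4 F#5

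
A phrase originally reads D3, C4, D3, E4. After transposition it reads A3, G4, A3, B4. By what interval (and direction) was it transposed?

From D3 to A3 is 5 letter names — a fifth of some quality.
D3 to A3 is 7 semitones, which makes it a perfect fifth; the second version is higher, so the direction is up.
Checking another pair — E4 → B4 — gives the same interval.

up a perfect fifth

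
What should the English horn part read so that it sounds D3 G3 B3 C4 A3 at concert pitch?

A3 D4 F#4 G4 E4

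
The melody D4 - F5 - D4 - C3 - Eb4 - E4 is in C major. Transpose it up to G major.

C major to G major up is a perfect fifth, so every note moves up by that interval.
D4 gives A4
F5 gives C6
D4 gives A4
C3 gives G3
Eb4 gives Bb4
E4 gives B4

A4 C6 A4 G3 Bb4 B4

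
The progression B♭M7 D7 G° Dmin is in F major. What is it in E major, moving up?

F major up to E major is a major seventh; each chord root moves by that interval while the quality stays the same.
B♭M7: root B♭ up a major seventh → A, giving AM7.
D7: root D up a major seventh → C#, giving C#7.
G°: root G up a major seventh → F#, giving F#°.
Dmin: root D up a major seventh → C#, giving C#min.

AM7 C#7 F#° C#min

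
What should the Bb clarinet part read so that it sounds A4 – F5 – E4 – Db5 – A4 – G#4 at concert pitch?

B4 G5 F#4 Eb5 B4 A#4

The Bb clarinet sounds a major second below written, so the written part must be a major second above concert — transpose each note up.
A4 to B4
F5 to G5
E4 to F#4
Db5 to Eb5
A4 to B4
G#4 to A#4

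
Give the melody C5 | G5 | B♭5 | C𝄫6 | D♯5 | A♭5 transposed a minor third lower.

A4 E5 G5 Abb5 B#4 F5

C5: a third down reaches A, and 3 semitones makes it A4.
G5 down a minor third is E5.
Bb5 down a minor third is G5.
Cbb6 down a minor third is Abb5.
D#5: a third down reaches B, and 3 semitones makes it B#4.
Ab5: a third down reaches F, and 3 semitones makes it F5.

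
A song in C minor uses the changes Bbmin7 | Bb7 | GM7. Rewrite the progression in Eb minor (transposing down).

C minor down to Eb minor is a major sixth; each chord root moves by that interval while the quality stays the same.
Bbmin7: root Bb down a major sixth → Db, giving Dbmin7.
Bb7: root Bb down a major sixth → Db, giving Db7.
GM7: root G down a major sixth → Bb, giving BbM7.

Dbmin7 Db7 BbM7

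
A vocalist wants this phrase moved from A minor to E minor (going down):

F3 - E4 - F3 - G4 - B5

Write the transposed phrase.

From A down to E is a perfect fourth; apply that to each pitch.
F3 -> C3
E4 -> B3
F3 -> C3
G4 -> D4
B5 -> F#5

C3 B3 C3 D4 F#5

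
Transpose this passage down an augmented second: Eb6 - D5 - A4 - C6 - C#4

Dbb6 Cb5 Gb4 Bbb5 Bb3

Eb6 to Dbb6
D5 to Cb5
A4 to Gb4
C6 to Bbb5
C#4 to Bb3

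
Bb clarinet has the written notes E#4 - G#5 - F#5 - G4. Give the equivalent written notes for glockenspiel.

D#2 F#3 E3 F2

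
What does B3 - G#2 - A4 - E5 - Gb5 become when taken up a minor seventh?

B3 -> A4
G#2 -> F#3
A4 -> G5
E5 -> D6
Gb5 -> Fb6

A4 F#3 G5 D6 Fb6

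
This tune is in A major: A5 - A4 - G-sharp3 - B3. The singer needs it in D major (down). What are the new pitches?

A major to D major down is a perfect fifth, so every note moves down by that interval.
A5 -> D5
A4 -> D4
G#3 -> C#3
B3 -> E3

D5 D4 C#3 E3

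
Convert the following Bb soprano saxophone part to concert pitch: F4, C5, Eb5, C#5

Eb4 Bb4 Db5 B4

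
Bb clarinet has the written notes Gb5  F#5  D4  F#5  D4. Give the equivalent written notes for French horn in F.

Cb6 B5 G4 B5 G4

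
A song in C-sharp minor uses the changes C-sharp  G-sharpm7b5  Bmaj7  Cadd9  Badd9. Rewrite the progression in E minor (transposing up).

E Bm7b5 Dmaj7 Ebadd9 Dadd9

C-sharp minor up to E minor is a minor third; each chord root moves by that interval while the quality stays the same.
C-sharp: root C-sharp up a minor third → E, giving E.
G-sharpm7b5: root G-sharp up a minor third → B, giving Bm7b5.
Bmaj7: root B up a minor third → D, giving Dmaj7.
Cadd9: root C up a minor third → Eb, giving Ebadd9.
Badd9: root B up a minor third → D, giving Dadd9.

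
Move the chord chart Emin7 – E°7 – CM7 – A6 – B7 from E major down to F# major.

E major down to F# major is a minor seventh; each chord root moves by that interval while the quality stays the same.
Emin7: root E down a minor seventh → F#, giving F#min7.
E°7: root E down a minor seventh → F#, giving F#°7.
CM7: root C down a minor seventh → D, giving DM7.
A6: root A down a minor seventh → B, giving B6.
B7: root B down a minor seventh → C#, giving C#7.

F#min7 F#°7 DM7 B6 C#7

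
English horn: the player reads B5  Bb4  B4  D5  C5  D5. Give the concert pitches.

E5 Eb4 E4 G4 F4 G4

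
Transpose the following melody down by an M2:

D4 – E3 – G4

C4 D3 F4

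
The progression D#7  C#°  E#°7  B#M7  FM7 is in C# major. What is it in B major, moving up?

C#7 B° D#°7 A#M7 EbM7

C# major up to B major is a minor seventh; each chord root moves by that interval while the quality stays the same.
D#7: root D# up a minor seventh → C#, giving C#7.
C#°: root C# up a minor seventh → B, giving B°.
E#°7: root E# up a minor seventh → D#, giving D#°7.
B#M7: root B# up a minor seventh → A#, giving A#M7.
FM7: root F up a minor seventh → Eb, giving EbM7.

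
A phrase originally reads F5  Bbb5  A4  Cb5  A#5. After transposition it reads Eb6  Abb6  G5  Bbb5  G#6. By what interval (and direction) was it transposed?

up a minor seventh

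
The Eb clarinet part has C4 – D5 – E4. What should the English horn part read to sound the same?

First find concert pitch: the Eb clarinet sounds a minor third above written, so C4 D5 E4 sounds Eb4 F5 G4.
Then write for English horn: it sounds a perfect fifth below written, so the part must be a perfect fifth above concert.
Eb4 → Bb4
F5 → C6
G4 → D5

Bb4 C6 D5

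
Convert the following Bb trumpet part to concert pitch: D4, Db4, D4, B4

The Bb trumpet sounds a major second below written, so transpose each written note down a major second.
D4 -> C4
Db4 -> Cb4
D4 -> C4
B4 -> A4

C4 Cb4 C4 A4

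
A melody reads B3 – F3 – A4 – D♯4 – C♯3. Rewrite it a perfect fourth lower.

F#3 C3 E4 A#3 G#2

B3 → F#3
F3 → C3
A4 → E4
D#4 → A#3
C#3 → G#2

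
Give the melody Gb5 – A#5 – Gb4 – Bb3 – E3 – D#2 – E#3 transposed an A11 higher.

Gb5 gives C7
A#5 gives D##7
Gb4 gives C6
Bb3 gives E5
E3 gives A#4
D#2 gives G##3
E#3 gives A##4

C7 D##7 C6 E5 A#4 G##3 A##4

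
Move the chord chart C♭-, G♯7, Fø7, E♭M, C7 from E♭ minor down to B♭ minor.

Gb- D#7 Cø7 BbM G7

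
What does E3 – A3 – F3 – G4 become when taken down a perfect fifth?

E3: a fifth down reaches A, and 7 semitones makes it A2.
A3: a fifth down reaches D, and 7 semitones makes it D3.
F3 down a perfect fifth is Bb2.
G4: a fifth down reaches C, and 7 semitones makes it C4.

A2 D3 Bb2 C4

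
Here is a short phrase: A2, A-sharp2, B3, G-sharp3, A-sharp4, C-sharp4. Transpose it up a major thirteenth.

F#4 F##4 G#5 E#5 F##6 A#5

A2 becomes F#4
A#2 becomes F##4
B3 becomes G#5
G#3 becomes E#5
A#4 becomes F##6
C#4 becomes A#5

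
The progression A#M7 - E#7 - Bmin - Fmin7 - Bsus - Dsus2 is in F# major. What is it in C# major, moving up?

E#M7 B#7 F#min Cmin7 F#sus Asus2

F# major up to C# major is a perfect fifth; each chord root moves by that interval while the quality stays the same.
A#M7: root A# up a perfect fifth → E#, giving E#M7.
E#7: root E# up a perfect fifth → B#, giving B#7.
Bmin: root B up a perfect fifth → F#, giving F#min.
Fmin7: root F up a perfect fifth → C, giving Cmin7.
Bsus: root B up a perfect fifth → F#, giving F#sus.
Dsus2: root D up a perfect fifth → A, giving Asus2.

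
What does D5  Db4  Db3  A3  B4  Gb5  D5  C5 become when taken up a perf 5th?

A perfect fifth up from D5 gives A5.
Db4: a fifth up reaches A, and 7 semitones makes it Ab4.
Db3: a fifth up reaches A, and 7 semitones makes it Ab3.
A3: a fifth up reaches E, and 7 semitones makes it E4.
B4: a fifth up reaches F, and 7 semitones makes it F#5.
Gb5: a fifth up reaches D, and 7 semitones makes it Db6.
D5 up a perfect fifth is A5.
C5: a fifth up reaches G, and 7 semitones makes it G5.

A5 Ab4 Ab3 E4 F#5 Db6 A5 G5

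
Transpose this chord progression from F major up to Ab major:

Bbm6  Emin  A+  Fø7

F major up to Ab major is a minor third; each chord root moves by that interval while the quality stays the same.
Bbm6: root Bb up a minor third → Db, giving Dbm6.
Emin: root E up a minor third → G, giving Gmin.
A+: root A up a minor third → C, giving C+.
Fø7: root F up a minor third → Ab, giving Abø7.

Dbm6 Gmin C+ Abø7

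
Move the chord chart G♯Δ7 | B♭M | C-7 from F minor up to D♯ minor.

E##Δ7 G#M A#-7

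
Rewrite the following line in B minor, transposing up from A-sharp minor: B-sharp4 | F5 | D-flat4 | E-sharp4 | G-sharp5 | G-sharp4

A-sharp minor to B minor up is a minor second, so every note moves up by that interval.
B#4 → C#5
F5 → Gb5
Db4 → Ebb4
E#4 → F#4
G#5 → A5
G#4 → A4

C#5 Gb5 Ebb4 F#4 A5 A4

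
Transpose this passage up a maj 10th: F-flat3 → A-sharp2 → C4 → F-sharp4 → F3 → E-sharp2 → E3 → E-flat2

Ab4 C##4 E5 A#5 A4 G##3 G#4 G3

A major tenth up from Fb3 gives Ab4.
A major tenth up from A#2 gives C##4.
A major tenth up from C4 gives E5.
F#4: a tenth up reaches A, and 16 semitones makes it A#5.
F3 up a major tenth is A4.
E#2 up a major tenth is G##3.
A major tenth up from E3 gives G#4.
Eb2 up a major tenth is G3.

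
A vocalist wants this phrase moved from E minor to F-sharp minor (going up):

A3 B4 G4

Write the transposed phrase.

E minor to F-sharp minor up is a major second, so every note moves up by that interval.
A3 to B3
B4 to C#5
G4 to A4

B3 C#5 A4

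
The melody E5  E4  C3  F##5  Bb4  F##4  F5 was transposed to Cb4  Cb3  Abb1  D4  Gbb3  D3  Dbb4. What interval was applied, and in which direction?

down an augmented tenth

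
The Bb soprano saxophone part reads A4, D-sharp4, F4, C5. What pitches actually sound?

G4 C#4 Eb4 Bb4

Written C4 on the Bb soprano saxophone sounds as Bb3, a major second lower; apply that shift to every note.
A4 → G4
D#4 → C#4
F4 → Eb4
C5 → Bb4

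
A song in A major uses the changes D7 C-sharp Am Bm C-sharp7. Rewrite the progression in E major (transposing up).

A7 G# Em F#m G#7

A major up to E major is a perfect fifth; each chord root moves by that interval while the quality stays the same.
D7: root D up a perfect fifth → A, giving A7.
C-sharp: root C-sharp up a perfect fifth → G#, giving G#.
Am: root A up a perfect fifth → E, giving Em.
Bm: root B up a perfect fifth → F#, giving F#m.
C-sharp7: root C-sharp up a perfect fifth → G#, giving G#7.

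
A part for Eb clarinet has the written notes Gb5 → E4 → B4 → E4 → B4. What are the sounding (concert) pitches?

Written C4 on the Eb clarinet sounds as Eb4, a minor third higher; apply that shift to every note.
Gb5 becomes Bbb5
E4 becomes G4
B4 becomes D5
E4 becomes G4
B4 becomes D5

Bbb5 G4 D5 G4 D5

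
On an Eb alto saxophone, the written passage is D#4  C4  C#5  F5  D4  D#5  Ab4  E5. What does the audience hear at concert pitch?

The Eb alto saxophone sounds a major sixth below written, so transpose each written note down a major sixth.
D#4 -> F#3
C4 -> Eb3
C#5 -> E4
F5 -> Ab4
D4 -> F3
D#5 -> F#4
Ab4 -> Cb4
E5 -> G4

F#3 Eb3 E4 Ab4 F3 F#4 Cb4 G4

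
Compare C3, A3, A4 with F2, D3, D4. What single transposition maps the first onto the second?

down a perfect fifth

From C3 to F2 is 5 letter names — a fifth of some quality.
F2 to C3 is 7 semitones, which makes it a perfect fifth; the second version is lower, so the direction is down.
Checking another pair — A4 → D4 — gives the same interval.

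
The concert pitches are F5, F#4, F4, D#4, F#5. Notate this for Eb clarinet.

D5 D#4 D4 B#3 D#5

Written C4 sounds as Eb4 on the Eb clarinet, so concert pitches are written a minor third down.
F5 gives D5
F#4 gives D#4
F4 gives D4
D#4 gives B#3
F#5 gives D#5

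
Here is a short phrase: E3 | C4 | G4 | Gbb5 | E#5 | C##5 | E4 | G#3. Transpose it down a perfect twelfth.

A1 F2 C3 Cbb4 A#3 F##3 A2 C#2

E3 down a perfect twelfth is A1.
A perfect twelfth down from C4 gives F2.
G4 down a perfect twelfth is C3.
Gbb5 down a perfect twelfth is Cbb4.
E#5 down a perfect twelfth is A#3.
C##5: a twelfth down reaches F, and 19 semitones makes it F##3.
E4 down a perfect twelfth is A2.
G#3 down a perfect twelfth is C#2.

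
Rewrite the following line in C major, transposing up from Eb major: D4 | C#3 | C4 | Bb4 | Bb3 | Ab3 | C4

Eb major to C major up is a major sixth, so every note moves up by that interval.
D4 gives B4
C#3 gives A#3
C4 gives A4
Bb4 gives G5
Bb3 gives G4
Ab3 gives F4
C4 gives A4

B4 A#3 A4 G5 G4 F4 A4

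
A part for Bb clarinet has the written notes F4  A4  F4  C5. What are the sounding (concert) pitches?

Eb4 G4 Eb4 Bb4

Written C4 on the Bb clarinet sounds as Bb3, a major second lower; apply that shift to every note.
F4 gives Eb4
A4 gives G4
F4 gives Eb4
C5 gives Bb4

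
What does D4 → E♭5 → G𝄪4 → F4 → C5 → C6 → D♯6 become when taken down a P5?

G3 Ab4 C##4 Bb3 F4 F5 G#5

D4 down a perfect fifth is G3.
A perfect fifth down from Eb5 gives Ab4.
G##4 down a perfect fifth is C##4.
A perfect fifth down from F4 gives Bb3.
C5: a fifth down reaches F, and 7 semitones makes it F4.
C6 down a perfect fifth is F5.
A perfect fifth down from D#6 gives G#5.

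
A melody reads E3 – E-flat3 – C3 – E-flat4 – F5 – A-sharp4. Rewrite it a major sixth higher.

E3: a sixth up reaches C, and 9 semitones makes it C#4.
A major sixth up from Eb3 gives C4.
C3: a sixth up reaches A, and 9 semitones makes it A3.
Eb4 up a major sixth is C5.
F5: a sixth up reaches D, and 9 semitones makes it D6.
A#4 up a major sixth is F##5.

C#4 C4 A3 C5 D6 F##5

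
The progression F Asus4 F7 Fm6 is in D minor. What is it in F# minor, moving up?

D minor up to F# minor is a major third; each chord root moves by that interval while the quality stays the same.
F: root F up a major third → A, giving A.
Asus4: root A up a major third → C#, giving C#sus4.
F7: root F up a major third → A, giving A7.
Fm6: root F up a major third → A, giving Am6.

A C#sus4 A7 Am6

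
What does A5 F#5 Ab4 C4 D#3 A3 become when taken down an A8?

Ab4 F4 Abb3 Cb3 D2 Ab2

A5 becomes Ab4
F#5 becomes F4
Ab4 becomes Abb3
C4 becomes Cb3
D#3 becomes D2
A3 becomes Ab2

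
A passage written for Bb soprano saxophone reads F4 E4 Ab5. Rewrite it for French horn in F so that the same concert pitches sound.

Bb4 A4 Db6

First find concert pitch: the Bb soprano saxophone sounds a major second below written, so F4 E4 Ab5 sounds Eb4 D4 Gb5.
Then write for French horn in F: it sounds a perfect fifth below written, so the part must be a perfect fifth above concert.
Eb4 → Bb4
D4 → A4
Gb5 → Db6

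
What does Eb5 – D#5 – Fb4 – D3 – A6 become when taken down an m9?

D4 C##4 Eb3 C#2 G#5

Eb5: a ninth down reaches D, and 13 semitones makes it D4.
D#5 down a minor ninth is C##4.
Fb4 down a minor ninth is Eb3.
A minor ninth down from D3 gives C#2.
A6: a ninth down reaches G, and 13 semitones makes it G#5.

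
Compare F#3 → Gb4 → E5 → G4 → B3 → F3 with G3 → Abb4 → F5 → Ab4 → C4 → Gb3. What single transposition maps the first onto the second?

up a minor second

Take the first pair: F#3 → G3. F to G spans 2 letter names, so the interval is some kind of second.
F#3 to G3 is 1 semitone, which makes it a minor second; the second version is higher, so the direction is up.
Checking another pair — F3 → Gb3 — gives the same interval.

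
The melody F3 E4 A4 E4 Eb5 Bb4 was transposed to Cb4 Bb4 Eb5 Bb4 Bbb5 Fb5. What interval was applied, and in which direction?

up a diminished fifth

From F3 to Cb4 is 5 letter names — a fifth of some quality.
F3 to Cb4 is 6 semitones, which makes it a diminished fifth; the second version is higher, so the direction is up.
Checking another pair — Bb4 → Fb5 — gives the same interval.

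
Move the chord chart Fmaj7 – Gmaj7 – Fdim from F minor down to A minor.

Amaj7 Bmaj7 Adim

F minor down to A minor is a minor sixth; each chord root moves by that interval while the quality stays the same.
Fmaj7: root F down a minor sixth → A, giving Amaj7.
Gmaj7: root G down a minor sixth → B, giving Bmaj7.
Fdim: root F down a minor sixth → A, giving Adim.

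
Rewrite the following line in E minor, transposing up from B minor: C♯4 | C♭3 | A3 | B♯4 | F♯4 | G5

From B up to E is a perfect fourth; apply that to each pitch.
C#4 to F#4
Cb3 to Fb3
A3 to D4
B#4 to E#5
F#4 to B4
G5 to C6

F#4 Fb3 D4 E#5 B4 C6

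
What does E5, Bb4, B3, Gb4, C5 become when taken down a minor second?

D#5 A4 A#3 F4 B4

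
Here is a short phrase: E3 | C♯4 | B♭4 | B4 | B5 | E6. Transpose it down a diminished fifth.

A#2 F##3 E4 E#4 E#5 A#5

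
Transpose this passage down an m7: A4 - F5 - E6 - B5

B3 G4 F#5 C#5

A4 to B3
F5 to G4
E6 to F#5
B5 to C#5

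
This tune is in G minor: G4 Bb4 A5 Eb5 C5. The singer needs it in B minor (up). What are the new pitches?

B4 D5 C#6 G5 E5

From G up to B is a major third; apply that to each pitch.
G4 -> B4
Bb4 -> D5
A5 -> C#6
Eb5 -> G5
C5 -> E5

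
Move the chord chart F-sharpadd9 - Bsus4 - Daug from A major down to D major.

Badd9 Esus4 Gaug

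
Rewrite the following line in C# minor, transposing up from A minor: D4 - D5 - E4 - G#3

F#4 F#5 G#4 B#3

A minor to C# minor up is a major third, so every note moves up by that interval.
D4 becomes F#4
D5 becomes F#5
E4 becomes G#4
G#3 becomes B#3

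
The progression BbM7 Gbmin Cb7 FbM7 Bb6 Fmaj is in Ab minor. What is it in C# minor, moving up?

D#M7 Bmin E7 AM7 D#6 A#maj

Ab minor up to C# minor is an augmented third; each chord root moves by that interval while the quality stays the same.
BbM7: root Bb up an augmented third → D#, giving D#M7.
Gbmin: root Gb up an augmented third → B, giving Bmin.
Cb7: root Cb up an augmented third → E, giving E7.
FbM7: root Fb up an augmented third → A, giving AM7.
Bb6: root Bb up an augmented third → D#, giving D#6.
Fmaj: root F up an augmented third → A#, giving A#maj.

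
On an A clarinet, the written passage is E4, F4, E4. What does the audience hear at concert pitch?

Written C4 on the A clarinet sounds as A3, a minor third lower; apply that shift to every note.
E4 → C#4
F4 → D4
E4 → C#4

C#4 D4 C#4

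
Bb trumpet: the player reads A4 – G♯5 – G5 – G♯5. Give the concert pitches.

Written C4 on the Bb trumpet sounds as Bb3, a major second lower; apply that shift to every note.
A4 gives G4
G#5 gives F#5
G5 gives F5
G#5 gives F#5

G4 F#5 F5 F#5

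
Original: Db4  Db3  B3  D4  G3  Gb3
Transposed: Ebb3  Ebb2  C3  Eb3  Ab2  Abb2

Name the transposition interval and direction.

Take the first pair: Db4 → Ebb3. D to E spans 7 letter names, so the interval is some kind of seventh.
Ebb3 to Db4 is 11 semitones, which makes it a major seventh; the second version is lower, so the direction is down.
Checking another pair — Gb3 → Abb2 — gives the same interval.

down a major seventh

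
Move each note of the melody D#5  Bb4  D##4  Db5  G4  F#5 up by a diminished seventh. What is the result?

D#5 becomes C6
Bb4 becomes Abb5
D##4 becomes C#5
Db5 becomes Cbb6
G4 becomes Fb5
F#5 becomes Eb6

C6 Abb5 C#5 Cbb6 Fb5 Eb6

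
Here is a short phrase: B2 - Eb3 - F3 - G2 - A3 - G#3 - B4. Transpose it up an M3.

D#3 G3 A3 B2 C#4 B#3 D#5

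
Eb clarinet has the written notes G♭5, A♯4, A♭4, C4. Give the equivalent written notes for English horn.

First find concert pitch: the Eb clarinet sounds a minor third above written, so G♭5 A♯4 A♭4 C4 sounds Bbb5 C#5 Cb5 Eb4.
Then write for English horn: it sounds a perfect fifth below written, so the part must be a perfect fifth above concert.
Bbb5 → Fb6
C#5 → G#5
Cb5 → Gb5
Eb4 → Bb4

Fb6 G#5 Gb5 Bb4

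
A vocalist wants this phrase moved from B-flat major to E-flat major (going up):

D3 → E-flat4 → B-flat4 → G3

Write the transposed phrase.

From B-flat up to E-flat is a perfect fourth; apply that to each pitch.
D3 gives G3
Eb4 gives Ab4
Bb4 gives Eb5
G3 gives C4

G3 Ab4 Eb5 C4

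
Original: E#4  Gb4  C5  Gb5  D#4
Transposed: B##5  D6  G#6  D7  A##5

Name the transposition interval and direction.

up an augmented twelfth

Take the first pair: E#4 → B##5. E to B spans 12 letter names, so the interval is some kind of twelfth.
E#4 to B##5 is 20 semitones, which makes it an augmented twelfth; the second version is higher, so the direction is up.
Checking another pair — D#4 → A##5 — gives the same interval.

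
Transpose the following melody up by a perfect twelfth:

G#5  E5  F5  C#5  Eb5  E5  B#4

A perfect twelfth up from G#5 gives D#7.
E5: a twelfth up reaches B, and 19 semitones makes it B6.
A perfect twelfth up from F5 gives C7.
A perfect twelfth up from C#5 gives G#6.
A perfect twelfth up from Eb5 gives Bb6.
A perfect twelfth up from E5 gives B6.
B#4: a twelfth up reaches F, and 19 semitones makes it F##6.

D#7 B6 C7 G#6 Bb6 B6 F##6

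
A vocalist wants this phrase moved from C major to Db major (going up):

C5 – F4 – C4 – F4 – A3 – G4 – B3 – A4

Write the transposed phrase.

C major to Db major up is a minor second, so every note moves up by that interval.
C5 -> Db5
F4 -> Gb4
C4 -> Db4
F4 -> Gb4
A3 -> Bb3
G4 -> Ab4
B3 -> C4
A4 -> Bb4

Db5 Gb4 Db4 Gb4 Bb3 Ab4 C4 Bb4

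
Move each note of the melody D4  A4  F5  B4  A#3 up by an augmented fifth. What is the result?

D4 up an augmented fifth is A#4.
A4 up an augmented fifth is E#5.
An augmented fifth up from F5 gives C#6.
B4: a fifth up reaches F, and 8 semitones makes it F##5.
A#3: a fifth up reaches E, and 8 semitones makes it E##4.

A#4 E#5 C#6 F##5 E##4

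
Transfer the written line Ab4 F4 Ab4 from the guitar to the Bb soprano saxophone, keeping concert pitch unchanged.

Bb3 G3 Bb3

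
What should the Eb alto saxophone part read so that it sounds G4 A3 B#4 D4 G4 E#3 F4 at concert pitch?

E5 F#4 G##5 B4 E5 C##4 D5

Written C4 sounds as Eb3 on the Eb alto saxophone, so concert pitches are written a major sixth up.
G4 -> E5
A3 -> F#4
B#4 -> G##5
D4 -> B4
G4 -> E5
E#3 -> C##4
F4 -> D5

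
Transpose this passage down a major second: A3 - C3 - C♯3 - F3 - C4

A3 to G3
C3 to Bb2
C#3 to B2
F3 to Eb3
C4 to Bb3

G3 Bb2 B2 Eb3 Bb3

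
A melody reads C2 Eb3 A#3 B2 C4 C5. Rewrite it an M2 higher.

D2 F3 B#3 C#3 D4 D5

C2 gives D2
Eb3 gives F3
A#3 gives B#3
B2 gives C#3
C4 gives D4
C5 gives D5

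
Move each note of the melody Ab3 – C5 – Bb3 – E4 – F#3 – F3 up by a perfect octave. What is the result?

Ab4 C6 Bb4 E5 F#4 F4

Ab3 → Ab4
C5 → C6
Bb3 → Bb4
E4 → E5
F#3 → F#4
F3 → F4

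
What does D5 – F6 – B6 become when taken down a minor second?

C#5 E6 A#6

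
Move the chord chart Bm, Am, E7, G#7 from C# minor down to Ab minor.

C# minor down to Ab minor is an augmented third; each chord root moves by that interval while the quality stays the same.
Bm: root B down an augmented third → Gb, giving Gbm.
Am: root A down an augmented third → Fb, giving Fbm.
E7: root E down an augmented third → Cb, giving Cb7.
G#7: root G# down an augmented third → Eb, giving Eb7.

Gbm Fbm Cb7 Eb7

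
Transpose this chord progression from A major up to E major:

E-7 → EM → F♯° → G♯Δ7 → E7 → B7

A major up to E major is a perfect fifth; each chord root moves by that interval while the quality stays the same.
E-7: root E up a perfect fifth → B, giving B-7.
EM: root E up a perfect fifth → B, giving BM.
F♯°: root F♯ up a perfect fifth → C#, giving C#°.
G♯Δ7: root G♯ up a perfect fifth → D#, giving D#Δ7.
E7: root E up a perfect fifth → B, giving B7.
B7: root B up a perfect fifth → F#, giving F#7.

B-7 BM C#° D#Δ7 B7 F#7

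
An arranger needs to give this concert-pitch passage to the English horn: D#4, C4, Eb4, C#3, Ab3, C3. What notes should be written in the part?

Written C4 sounds as F3 on the English horn, so concert pitches are written a perfect fifth up.
D#4 becomes A#4
C4 becomes G4
Eb4 becomes Bb4
C#3 becomes G#3
Ab3 becomes Eb4
C3 becomes G3

A#4 G4 Bb4 G#3 Eb4 G3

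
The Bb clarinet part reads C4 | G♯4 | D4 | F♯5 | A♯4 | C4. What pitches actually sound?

Bb3 F#4 C4 E5 G#4 Bb3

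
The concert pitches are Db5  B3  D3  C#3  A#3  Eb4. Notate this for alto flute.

Gb5 E4 G3 F#3 D#4 Ab4

Written C4 sounds as G3 on the alto flute, so concert pitches are written a perfect fourth up.
Db5 to Gb5
B3 to E4
D3 to G3
C#3 to F#3
A#3 to D#4
Eb4 to Ab4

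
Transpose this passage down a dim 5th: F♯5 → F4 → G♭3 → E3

B#4 B3 C3 A#2

A diminished fifth down from F#5 gives B#4.
A diminished fifth down from F4 gives B3.
A diminished fifth down from Gb3 gives C3.
E3: a fifth down reaches A, and 6 semitones makes it A#2.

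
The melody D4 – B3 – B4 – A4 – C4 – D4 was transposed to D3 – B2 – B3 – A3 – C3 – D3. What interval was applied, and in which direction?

From D4 to D3 is 8 letter names — an octave of some quality.
D3 to D4 is 12 semitones, which makes it a perfect octave; the second version is lower, so the direction is down.
Checking another pair — D4 → D3 — gives the same interval.

down a perfect octave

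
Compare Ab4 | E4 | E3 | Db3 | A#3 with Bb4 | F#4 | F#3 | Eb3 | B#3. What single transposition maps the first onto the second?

Take the first pair: Ab4 → Bb4. A to B spans 2 letter names, so the interval is some kind of second.
Ab4 to Bb4 is 2 semitones, which makes it a major second; the second version is higher, so the direction is up.
Checking another pair — A#3 → B#3 — gives the same interval.

up a major second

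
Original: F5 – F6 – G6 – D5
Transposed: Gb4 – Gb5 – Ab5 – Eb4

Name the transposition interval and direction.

down a major seventh

From F5 to Gb4 is 7 letter names — a seventh of some quality.
Gb4 to F5 is 11 semitones, which makes it a major seventh; the second version is lower, so the direction is down.
Checking another pair — D5 → Eb4 — gives the same interval.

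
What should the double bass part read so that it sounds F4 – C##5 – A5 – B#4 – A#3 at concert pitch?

F5 C##6 A6 B#5 A#4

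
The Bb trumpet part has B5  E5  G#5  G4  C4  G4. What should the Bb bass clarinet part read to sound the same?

B6 E6 G#6 G5 C5 G5

First find concert pitch: the Bb trumpet sounds a major second below written, so B5 E5 G#5 G4 C4 G4 sounds A5 D5 F#5 F4 Bb3 F4.
Then write for Bb bass clarinet: it sounds a major ninth below written, so the part must be a major ninth above concert.
A5 → B6
D5 → E6
F#5 → G#6
F4 → G5
Bb3 → C5
F4 → G5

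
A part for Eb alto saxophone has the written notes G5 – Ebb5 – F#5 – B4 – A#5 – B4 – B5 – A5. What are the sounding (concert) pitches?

The Eb alto saxophone sounds a major sixth below written, so transpose each written note down a major sixth.
G5 becomes Bb4
Ebb5 becomes Gbb4
F#5 becomes A4
B4 becomes D4
A#5 becomes C#5
B4 becomes D4
B5 becomes D5
A5 becomes C5

Bb4 Gbb4 A4 D4 C#5 D4 D5 C5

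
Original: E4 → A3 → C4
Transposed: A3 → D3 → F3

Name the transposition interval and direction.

From E4 to A3 is 5 letter names — a fifth of some quality.
A3 to E4 is 7 semitones, which makes it a perfect fifth; the second version is lower, so the direction is down.
Checking another pair — C4 → F3 — gives the same interval.

down a perfect fifth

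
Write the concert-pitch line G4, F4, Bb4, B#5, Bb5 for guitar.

Written C4 sounds as C3 on the guitar, so concert pitches are written a perfect octave up.
G4 to G5
F4 to F5
Bb4 to Bb5
B#5 to B#6
Bb5 to Bb6

G5 F5 Bb5 B#6 Bb6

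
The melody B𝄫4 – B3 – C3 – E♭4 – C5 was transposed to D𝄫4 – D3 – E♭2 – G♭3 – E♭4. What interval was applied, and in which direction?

From Bbb4 to Dbb4 is 6 letter names — a sixth of some quality.
Dbb4 to Bbb4 is 9 semitones, which makes it a major sixth; the second version is lower, so the direction is down.
Checking another pair — C5 → Eb4 — gives the same interval.

down a major sixth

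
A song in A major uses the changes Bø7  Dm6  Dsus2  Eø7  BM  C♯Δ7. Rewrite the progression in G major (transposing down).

Aø7 Cm6 Csus2 Dø7 AM BΔ7

A major down to G major is a major second; each chord root moves by that interval while the quality stays the same.
Bø7: root B down a major second → A, giving Aø7.
Dm6: root D down a major second → C, giving Cm6.
Dsus2: root D down a major second → C, giving Csus2.
Eø7: root E down a major second → D, giving Dø7.
BM: root B down a major second → A, giving AM.
C♯Δ7: root C♯ down a major second → B, giving BΔ7.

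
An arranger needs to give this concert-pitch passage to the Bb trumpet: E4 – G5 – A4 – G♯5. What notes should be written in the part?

F#4 A5 B4 A#5

Written C4 sounds as Bb3 on the Bb trumpet, so concert pitches are written a major second up.
E4 gives F#4
G5 gives A5
A4 gives B4
G#5 gives A#5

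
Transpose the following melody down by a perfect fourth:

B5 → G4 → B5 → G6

F#5 D4 F#5 D6

B5 to F#5
G4 to D4
B5 to F#5
G6 to D6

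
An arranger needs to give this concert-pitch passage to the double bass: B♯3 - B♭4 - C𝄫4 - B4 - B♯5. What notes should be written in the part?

B#4 Bb5 Cbb5 B5 B#6

The double bass sounds a perfect octave below written, so the written part must be a perfect octave above concert — transpose each note up.
B#3 gives B#4
Bb4 gives Bb5
Cbb4 gives Cbb5
B4 gives B5
B#5 gives B#6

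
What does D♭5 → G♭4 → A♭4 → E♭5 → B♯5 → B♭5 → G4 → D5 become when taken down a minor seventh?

Db5 to Eb4
Gb4 to Ab3
Ab4 to Bb3
Eb5 to F4
B#5 to C##5
Bb5 to C5
G4 to A3
D5 to E4

Eb4 Ab3 Bb3 F4 C##5 C5 A3 E4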